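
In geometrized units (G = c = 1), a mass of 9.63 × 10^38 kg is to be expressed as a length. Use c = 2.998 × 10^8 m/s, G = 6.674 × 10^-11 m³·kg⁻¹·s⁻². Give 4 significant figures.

In G = c = 1 units mass has dimensions of length; the conversion factor is G/c².
9.63 × 10^38 kg × (G/c²) = 7.151 × 10^11 m

7.151 × 10^11 m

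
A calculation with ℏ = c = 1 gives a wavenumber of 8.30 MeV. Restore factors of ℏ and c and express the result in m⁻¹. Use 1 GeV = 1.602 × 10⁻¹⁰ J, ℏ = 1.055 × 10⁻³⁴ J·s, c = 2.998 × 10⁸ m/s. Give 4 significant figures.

4.204 × 10¹³ m⁻¹

Inverse length is [E]/(ℏc).
1 GeV → 1/(ℏc) × (1 GeV in J) = 5.065 × 10¹⁵ m⁻¹.
Convert the energy scale: 8.30 MeV = 8.30 × 10⁻³ GeV.
Result: 8.30 × 10⁻³ × 5.065 × 10¹⁵ = 4.204 × 10¹³ m⁻¹.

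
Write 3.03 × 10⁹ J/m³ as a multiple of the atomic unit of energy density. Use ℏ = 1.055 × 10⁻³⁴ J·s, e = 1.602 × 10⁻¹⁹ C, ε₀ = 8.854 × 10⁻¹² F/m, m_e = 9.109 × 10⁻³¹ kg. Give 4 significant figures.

1.034 × 10⁻⁴

atomic unit of energy density: u_au = E_h/a₀³ = m_e⁴e¹⁰/((4πε₀)⁵ℏ⁸) = 2.929 × 10¹³ J/m³.
3.03 × 10⁹ / 2.929 × 10¹³ = 1.034 × 10⁻⁴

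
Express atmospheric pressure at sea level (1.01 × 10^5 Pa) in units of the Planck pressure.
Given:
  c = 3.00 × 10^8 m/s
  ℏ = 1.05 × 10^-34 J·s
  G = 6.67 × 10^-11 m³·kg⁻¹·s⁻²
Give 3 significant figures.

Planck pressure: p_P = c⁷/(ℏG²) = 4.68 × 10^113 Pa.
1.01 × 10^5 / 4.68 × 10^113 = 2.16 × 10^-109

2.16 × 10^-109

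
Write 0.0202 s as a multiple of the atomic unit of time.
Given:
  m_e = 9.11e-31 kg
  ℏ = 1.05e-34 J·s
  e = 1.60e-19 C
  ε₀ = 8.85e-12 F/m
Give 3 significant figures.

8.42e14

atomic unit of time: τ_au = (4πε₀)²ℏ³/(m_e e⁴) = 2.40e-17 s.
0.0202 / 2.40e-17 = 8.42e14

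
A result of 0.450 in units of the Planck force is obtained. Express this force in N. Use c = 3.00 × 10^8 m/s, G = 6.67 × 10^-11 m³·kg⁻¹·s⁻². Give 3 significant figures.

5.46 × 10^43 N

One Planck force: F_P = c⁴/G = 1.21 × 10^44 N.
0.450 × 1.21 × 10^44 N = 5.46 × 10^43 N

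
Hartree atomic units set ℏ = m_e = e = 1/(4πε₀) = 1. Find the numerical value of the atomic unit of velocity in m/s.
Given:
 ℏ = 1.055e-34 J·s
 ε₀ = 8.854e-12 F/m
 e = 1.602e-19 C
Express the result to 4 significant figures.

2.186e6 m/s

The unique combination of the constants set to 1 with dimensions of velocity is v_au = e²/(4πε₀ℏ).
  = 2.566e-38 / 1.174e-44
  = 2.186e6 m/s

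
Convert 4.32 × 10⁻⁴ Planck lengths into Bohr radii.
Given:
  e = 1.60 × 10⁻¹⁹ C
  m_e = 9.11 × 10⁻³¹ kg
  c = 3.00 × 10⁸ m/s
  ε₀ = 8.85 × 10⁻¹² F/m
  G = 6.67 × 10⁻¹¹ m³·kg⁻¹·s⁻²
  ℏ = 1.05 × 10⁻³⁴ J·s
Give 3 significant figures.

Planck length: ℓ_P = √(ℏG/c³) = 1.61 × 10⁻³⁵ m
Bohr radius: a₀ = 4πε₀ℏ²/(m_e e²) = 5.26 × 10⁻¹¹ m
4.32 × 10⁻⁴ × 1.61 × 10⁻³⁵ / 5.26 × 10⁻¹¹ = 1.32 × 10⁻²⁸

1.32 × 10⁻²⁸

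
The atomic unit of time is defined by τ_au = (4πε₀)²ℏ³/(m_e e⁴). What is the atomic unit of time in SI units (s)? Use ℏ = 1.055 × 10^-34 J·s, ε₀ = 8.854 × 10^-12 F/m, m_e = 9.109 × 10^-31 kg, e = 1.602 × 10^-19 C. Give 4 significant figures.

τ_au = (4πε₀)²ℏ³/(m_e e⁴)
E_h = 4.354 × 10^-18 J
ℏ/E_h = 2.423 × 10^-17 s

2.423 × 10^-17 s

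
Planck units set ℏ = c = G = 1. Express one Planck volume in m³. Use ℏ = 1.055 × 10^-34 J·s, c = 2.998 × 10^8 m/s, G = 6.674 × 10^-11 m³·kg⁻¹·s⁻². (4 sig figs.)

Dimensional analysis gives V_P = (ℏG/c³)^(3/2).
  = √(1.784 × 10^-209)
  = 4.224 × 10^-105 m³

4.224 × 10^-105 m³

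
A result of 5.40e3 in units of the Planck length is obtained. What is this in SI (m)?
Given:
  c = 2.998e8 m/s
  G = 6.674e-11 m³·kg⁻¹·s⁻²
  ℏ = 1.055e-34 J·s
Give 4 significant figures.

One Planck length: ℓ_P = √(ℏG/c³) = 1.616e-35 m.
5.40e3 × 1.616e-35 m = 8.729e-32 m

8.729e-32 m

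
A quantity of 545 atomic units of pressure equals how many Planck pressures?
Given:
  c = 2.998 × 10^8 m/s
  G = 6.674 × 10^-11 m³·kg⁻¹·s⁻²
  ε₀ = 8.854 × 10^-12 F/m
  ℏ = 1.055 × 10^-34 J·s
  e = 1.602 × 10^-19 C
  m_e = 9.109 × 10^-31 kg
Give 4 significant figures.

atomic unit of pressure: P_au = E_h/a₀³ = m_e⁴e¹⁰/((4πε₀)⁵ℏ⁸) = 2.929 × 10^13 Pa
Planck pressure: p_P = c⁷/(ℏG²) = 4.632 × 10^113 Pa
545 × 2.929 × 10^13 / 4.632 × 10^113 = 3.446 × 10^-98

3.446 × 10^-98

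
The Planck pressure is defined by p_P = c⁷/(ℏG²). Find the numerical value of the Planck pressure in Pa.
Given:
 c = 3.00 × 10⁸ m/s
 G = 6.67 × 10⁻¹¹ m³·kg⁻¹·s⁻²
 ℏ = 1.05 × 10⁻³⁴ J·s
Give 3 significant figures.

p_P = c⁷/(ℏG²)
  = 2.19 × 10⁵⁹ / 4.67 × 10⁻⁵⁵
  = 4.68 × 10¹¹³ Pa

4.68 × 10¹¹³ Pa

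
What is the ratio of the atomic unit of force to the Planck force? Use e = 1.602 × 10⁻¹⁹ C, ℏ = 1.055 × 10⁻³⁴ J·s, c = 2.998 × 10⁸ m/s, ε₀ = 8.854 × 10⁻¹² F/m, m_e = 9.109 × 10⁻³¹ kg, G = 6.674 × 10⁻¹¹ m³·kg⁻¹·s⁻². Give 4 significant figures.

6.791 × 10⁻⁵²

atomic unit of force: F_au = E_h/a₀ = m_e²e⁶/((4πε₀)³ℏ⁴) = 8.220 × 10⁻⁸ N
Planck force: F_P = c⁴/G = 1.210 × 10⁴⁴ N
ratio = 8.220 × 10⁻⁸ / 1.210 × 10⁴⁴ = 6.791 × 10⁻⁵²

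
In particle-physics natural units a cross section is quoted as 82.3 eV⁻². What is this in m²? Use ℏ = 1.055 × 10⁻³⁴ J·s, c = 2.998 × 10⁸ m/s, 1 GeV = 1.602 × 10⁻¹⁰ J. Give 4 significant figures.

Area is [L]² = [E]⁻²·(ℏc)²; restore (ℏc)².
1 GeV⁻² → (ℏc)² × (1 GeV in J)⁻² = 3.898 × 10⁻³² m².
Convert the energy scale: 82.3 eV⁻² = 8.23 × 10¹⁹ GeV⁻².
Result: 8.23 × 10¹⁹ × 3.898 × 10⁻³² = 3.208 × 10⁻¹² m².

3.208 × 10⁻¹² m²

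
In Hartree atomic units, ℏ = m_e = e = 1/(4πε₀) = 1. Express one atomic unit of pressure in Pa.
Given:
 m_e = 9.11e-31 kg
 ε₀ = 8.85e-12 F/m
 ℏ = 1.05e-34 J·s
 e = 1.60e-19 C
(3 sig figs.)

The unique combination of the constants set to 1 with dimensions of pressure is P_au = E_h/a₀³ = m_e⁴e¹⁰/((4πε₀)⁵ℏ⁸).
E_h = 4.38e-18 J
a₀ = 5.26e-11 m
E_h/a₀³ = 3.01e13 Pa

3.01e13 Pa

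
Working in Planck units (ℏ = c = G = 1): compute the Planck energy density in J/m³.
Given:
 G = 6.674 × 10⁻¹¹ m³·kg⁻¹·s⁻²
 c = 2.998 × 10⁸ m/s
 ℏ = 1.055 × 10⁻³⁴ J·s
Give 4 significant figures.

From ℏ = c = G = 1 the energy density scale is u_P = c⁷/(ℏG²).
  = 2.177 × 10⁵⁹ / 4.699 × 10⁻⁵⁵
  = 4.632 × 10¹¹³ J/m³

4.632 × 10¹¹³ J/m³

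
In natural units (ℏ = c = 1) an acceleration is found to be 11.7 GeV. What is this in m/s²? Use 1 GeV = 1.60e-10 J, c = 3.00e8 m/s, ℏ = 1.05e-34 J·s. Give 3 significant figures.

Acceleration is [L]/[T]² = c·[E]/ℏ.
1 GeV → c/ℏ × (1 GeV in J) = 4.57e32 m/s².
Result: 11.7 × 4.57e32 = 5.35e33 m/s².

5.35e33 m/s²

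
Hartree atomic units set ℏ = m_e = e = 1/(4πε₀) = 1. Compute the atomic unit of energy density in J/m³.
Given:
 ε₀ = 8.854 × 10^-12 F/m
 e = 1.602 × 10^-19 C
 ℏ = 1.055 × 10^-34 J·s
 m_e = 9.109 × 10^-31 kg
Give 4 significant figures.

2.929 × 10^13 J/m³

The unique combination of the constants set to 1 with dimensions of energy density is u_au = E_h/a₀³ = m_e⁴e¹⁰/((4πε₀)⁵ℏ⁸).
E_h = 4.354 × 10^-18 J
a₀ = 5.297 × 10^-11 m
E_h/a₀³ = 2.929 × 10^13 J/m³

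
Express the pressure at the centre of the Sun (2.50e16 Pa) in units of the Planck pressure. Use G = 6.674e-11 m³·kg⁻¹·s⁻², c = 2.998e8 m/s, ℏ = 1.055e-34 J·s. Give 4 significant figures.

5.397e-98

Planck pressure: p_P = c⁷/(ℏG²) = 4.632e113 Pa.
2.50e16 / 4.632e113 = 5.397e-98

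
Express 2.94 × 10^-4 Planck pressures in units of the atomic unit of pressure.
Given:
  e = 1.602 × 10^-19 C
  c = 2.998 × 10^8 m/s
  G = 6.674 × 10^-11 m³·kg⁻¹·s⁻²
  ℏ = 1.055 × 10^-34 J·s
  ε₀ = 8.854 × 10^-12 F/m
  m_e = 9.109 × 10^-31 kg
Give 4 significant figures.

Planck pressure: p_P = c⁷/(ℏG²) = 4.632 × 10^113 Pa
atomic unit of pressure: P_au = E_h/a₀³ = m_e⁴e¹⁰/((4πε₀)⁵ℏ⁸) = 2.929 × 10^13 Pa
2.94 × 10^-4 × 4.632 × 10^113 / 2.929 × 10^13 = 4.649 × 10^96

4.649 × 10^96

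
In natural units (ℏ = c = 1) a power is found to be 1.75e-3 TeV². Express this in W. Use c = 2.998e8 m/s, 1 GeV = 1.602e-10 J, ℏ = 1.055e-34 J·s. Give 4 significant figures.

Power is [E]/[T] = [E]²/ℏ.
1 GeV² → 1/ℏ × (1 GeV in J)² = 2.433e14 W.
Convert the energy scale: 1.75e-3 TeV² = 1.75e3 GeV².
Result: 1.75e3 × 2.433e14 = 4.257e17 W.

4.257e17 W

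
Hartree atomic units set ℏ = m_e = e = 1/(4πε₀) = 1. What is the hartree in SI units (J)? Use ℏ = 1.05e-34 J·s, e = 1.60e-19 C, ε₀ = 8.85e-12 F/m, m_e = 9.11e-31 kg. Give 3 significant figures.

Dimensional analysis gives E_h = m_e e⁴/(4πε₀ℏ)².
  = 5.97e-106 / 1.36e-88
  = 4.38e-18 J

4.38e-18 J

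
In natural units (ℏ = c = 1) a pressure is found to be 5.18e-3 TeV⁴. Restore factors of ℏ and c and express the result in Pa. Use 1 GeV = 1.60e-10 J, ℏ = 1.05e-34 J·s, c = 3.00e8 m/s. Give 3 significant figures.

1.09e47 Pa

Pressure is [E]/[L]³ = [E]⁴/(ℏc)³.
1 GeV⁴ → 1/(ℏc)³ × (1 GeV in J)⁴ = 2.10e37 Pa.
Convert the energy scale: 5.18e-3 TeV⁴ = 5.18e9 GeV⁴.
Result: 5.18e9 × 2.10e37 = 1.09e47 Pa.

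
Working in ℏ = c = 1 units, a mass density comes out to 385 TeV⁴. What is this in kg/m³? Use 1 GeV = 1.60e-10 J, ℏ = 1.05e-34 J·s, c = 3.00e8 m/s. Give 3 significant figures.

8.97e34 kg/m³

Mass density is [E]/(c²[L]³) = [E]⁴/(ℏ³c⁵).
1 GeV⁴ → 1/(ℏ³c⁵) × (1 GeV in J)⁴ = 2.33e20 kg/m³.
Convert the energy scale: 385 TeV⁴ = 3.85e14 GeV⁴.
Result: 3.85e14 × 2.33e20 = 8.97e34 kg/m³.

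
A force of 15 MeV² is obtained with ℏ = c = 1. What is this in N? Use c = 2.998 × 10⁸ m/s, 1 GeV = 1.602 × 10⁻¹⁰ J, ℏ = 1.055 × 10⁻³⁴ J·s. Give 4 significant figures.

12.17 N

Force is [E]/[L] = [E]²/(ℏc); restore (ℏc)⁻¹.
1 GeV² → 1/(ℏc) × (1 GeV in J)² = 8.114 × 10⁵ N.
Convert the energy scale: 15 MeV² = 1.50 × 10⁻⁵ GeV².
Result: 1.50 × 10⁻⁵ × 8.114 × 10⁵ = 12.17 N.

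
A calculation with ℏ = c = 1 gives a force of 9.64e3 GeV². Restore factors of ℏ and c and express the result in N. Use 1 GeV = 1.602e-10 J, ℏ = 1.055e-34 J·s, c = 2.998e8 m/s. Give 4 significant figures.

7.822e9 N

Force is [E]/[L] = [E]²/(ℏc); restore (ℏc)⁻¹.
1 GeV² → 1/(ℏc) × (1 GeV in J)² = 8.114e5 N.
Result: 9.64e3 × 8.114e5 = 7.822e9 N.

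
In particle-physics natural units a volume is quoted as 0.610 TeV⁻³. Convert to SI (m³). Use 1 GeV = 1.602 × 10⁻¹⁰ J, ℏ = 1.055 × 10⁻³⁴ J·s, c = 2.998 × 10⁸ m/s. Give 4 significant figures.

Volume is [L]³ = [E]⁻³·(ℏc)³.
1 GeV⁻³ → (ℏc)³ × (1 GeV in J)⁻³ = 7.696 × 10⁻⁴⁸ m³.
Convert the energy scale: 0.610 TeV⁻³ = 6.10 × 10⁻¹⁰ GeV⁻³.
Result: 6.10 × 10⁻¹⁰ × 7.696 × 10⁻⁴⁸ = 4.695 × 10⁻⁵⁷ m³.

4.695 × 10⁻⁵⁷ m³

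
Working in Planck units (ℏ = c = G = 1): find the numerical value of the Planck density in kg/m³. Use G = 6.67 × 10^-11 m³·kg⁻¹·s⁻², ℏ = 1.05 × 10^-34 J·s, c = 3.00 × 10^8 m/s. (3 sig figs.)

5.20 × 10^96 kg/m³

From ℏ = c = G = 1 the density scale is ρ_P = c⁵/(ℏG²).
  = 2.43 × 10^42 / 4.67 × 10^-55
  = 5.20 × 10^96 kg/m³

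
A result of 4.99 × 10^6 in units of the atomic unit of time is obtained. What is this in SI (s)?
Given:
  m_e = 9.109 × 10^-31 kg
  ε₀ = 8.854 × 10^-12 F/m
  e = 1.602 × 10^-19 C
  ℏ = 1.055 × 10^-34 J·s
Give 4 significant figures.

1.209 × 10^-10 s

One atomic unit of time: τ_au = (4πε₀)²ℏ³/(m_e e⁴) = 2.423 × 10^-17 s.
4.99 × 10^6 × 2.423 × 10^-17 s = 1.209 × 10^-10 s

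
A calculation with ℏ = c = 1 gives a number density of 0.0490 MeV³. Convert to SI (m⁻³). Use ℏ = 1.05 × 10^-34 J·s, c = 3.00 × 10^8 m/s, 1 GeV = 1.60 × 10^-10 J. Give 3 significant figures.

6.42 × 10^36 m⁻³

Number density is [L]⁻³ = [E]³/(ℏc)³.
1 GeV³ → 1/(ℏc)³ × (1 GeV in J)³ = 1.31 × 10^47 m⁻³.
Convert the energy scale: 0.0490 MeV³ = 4.90 × 10^-11 GeV³.
Result: 4.90 × 10^-11 × 1.31 × 10^47 = 6.42 × 10^36 m⁻³.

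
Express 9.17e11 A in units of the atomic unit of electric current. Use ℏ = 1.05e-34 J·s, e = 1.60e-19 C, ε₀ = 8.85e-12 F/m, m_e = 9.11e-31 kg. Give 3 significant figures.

1.37e14

atomic unit of electric current: I_au = e E_h/ℏ = m_e e⁵/((4πε₀)²ℏ³) = 6.67e-3 A.
9.17e11 / 6.67e-3 = 1.37e14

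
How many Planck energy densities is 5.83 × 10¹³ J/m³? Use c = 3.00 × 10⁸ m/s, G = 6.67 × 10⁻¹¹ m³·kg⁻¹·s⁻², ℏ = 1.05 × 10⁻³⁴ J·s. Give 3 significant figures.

Planck energy density: u_P = c⁷/(ℏG²) = 4.68 × 10¹¹³ J/m³.
5.83 × 10¹³ / 4.68 × 10¹¹³ = 1.25 × 10⁻¹⁰⁰

1.25 × 10⁻¹⁰⁰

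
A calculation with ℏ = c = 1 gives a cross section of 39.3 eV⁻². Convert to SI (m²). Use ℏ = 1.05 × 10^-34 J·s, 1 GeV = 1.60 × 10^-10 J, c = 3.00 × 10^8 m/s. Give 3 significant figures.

Area is [L]² = [E]⁻²·(ℏc)²; restore (ℏc)².
1 GeV⁻² → (ℏc)² × (1 GeV in J)⁻² = 3.88 × 10^-32 m².
Convert the energy scale: 39.3 eV⁻² = 3.93 × 10^19 GeV⁻².
Result: 3.93 × 10^19 × 3.88 × 10^-32 = 1.52 × 10^-12 m².

1.52 × 10^-12 m²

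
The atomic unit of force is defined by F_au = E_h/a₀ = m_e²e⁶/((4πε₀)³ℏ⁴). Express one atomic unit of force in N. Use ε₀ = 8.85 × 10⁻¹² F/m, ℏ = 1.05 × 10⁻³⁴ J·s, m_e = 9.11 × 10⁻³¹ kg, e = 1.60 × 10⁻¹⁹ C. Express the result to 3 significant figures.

F_au = E_h/a₀ = m_e²e⁶/((4πε₀)³ℏ⁴)
E_h = 4.38 × 10⁻¹⁸ J
a₀ = 5.26 × 10⁻¹¹ m
E_h/a₀ = 8.33 × 10⁻⁸ N

8.33 × 10⁻⁸ N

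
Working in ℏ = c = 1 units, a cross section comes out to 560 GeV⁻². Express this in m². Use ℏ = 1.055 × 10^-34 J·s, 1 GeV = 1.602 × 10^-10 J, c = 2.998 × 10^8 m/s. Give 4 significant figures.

Area is [L]² = [E]⁻²·(ℏc)²; restore (ℏc)².
1 GeV⁻² → (ℏc)² × (1 GeV in J)⁻² = 3.898 × 10^-32 m².
Result: 560 × 3.898 × 10^-32 = 2.183 × 10^-29 m².

2.183 × 10^-29 m²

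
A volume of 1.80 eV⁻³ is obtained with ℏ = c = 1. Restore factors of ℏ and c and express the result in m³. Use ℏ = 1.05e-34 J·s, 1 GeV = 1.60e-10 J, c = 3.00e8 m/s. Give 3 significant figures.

1.37e-20 m³

Volume is [L]³ = [E]⁻³·(ℏc)³.
1 GeV⁻³ → (ℏc)³ × (1 GeV in J)⁻³ = 7.63e-48 m³.
Convert the energy scale: 1.80 eV⁻³ = 1.80e27 GeV⁻³.
Result: 1.80e27 × 7.63e-48 = 1.37e-20 m³.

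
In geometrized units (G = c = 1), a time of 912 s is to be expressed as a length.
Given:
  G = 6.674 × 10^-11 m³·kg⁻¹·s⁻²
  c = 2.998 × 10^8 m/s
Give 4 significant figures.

2.734 × 10^11 m

Time → length via c.
912 s × (c) = 2.734 × 10^11 m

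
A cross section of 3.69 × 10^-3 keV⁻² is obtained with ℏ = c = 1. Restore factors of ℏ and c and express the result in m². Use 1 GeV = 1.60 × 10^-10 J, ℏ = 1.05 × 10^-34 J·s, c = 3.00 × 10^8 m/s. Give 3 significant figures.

Area is [L]² = [E]⁻²·(ℏc)²; restore (ℏc)².
1 GeV⁻² → (ℏc)² × (1 GeV in J)⁻² = 3.88 × 10^-32 m².
Convert the energy scale: 3.69 × 10^-3 keV⁻² = 3.69 × 10^9 GeV⁻².
Result: 3.69 × 10^9 × 3.88 × 10^-32 = 1.43 × 10^-22 m².

1.43 × 10^-22 m²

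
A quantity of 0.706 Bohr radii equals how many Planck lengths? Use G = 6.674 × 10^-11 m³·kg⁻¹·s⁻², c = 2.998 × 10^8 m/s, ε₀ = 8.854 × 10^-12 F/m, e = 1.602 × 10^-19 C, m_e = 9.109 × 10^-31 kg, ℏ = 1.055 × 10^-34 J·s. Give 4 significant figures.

2.314 × 10^24

Bohr radius: a₀ = 4πε₀ℏ²/(m_e e²) = 5.297 × 10^-11 m
Planck length: ℓ_P = √(ℏG/c³) = 1.616 × 10^-35 m
0.706 × 5.297 × 10^-11 / 1.616 × 10^-35 = 2.314 × 10^24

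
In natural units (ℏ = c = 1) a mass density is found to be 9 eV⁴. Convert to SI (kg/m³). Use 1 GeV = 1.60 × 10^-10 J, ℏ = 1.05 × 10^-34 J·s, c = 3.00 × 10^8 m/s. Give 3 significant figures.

Mass density is [E]/(c²[L]³) = [E]⁴/(ℏ³c⁵).
1 GeV⁴ → 1/(ℏ³c⁵) × (1 GeV in J)⁴ = 2.33 × 10^20 kg/m³.
Convert the energy scale: 9 eV⁴ = 9.00 × 10^-36 GeV⁴.
Result: 9.00 × 10^-36 × 2.33 × 10^20 = 2.10 × 10^-15 kg/m³.

2.10 × 10^-15 kg/m³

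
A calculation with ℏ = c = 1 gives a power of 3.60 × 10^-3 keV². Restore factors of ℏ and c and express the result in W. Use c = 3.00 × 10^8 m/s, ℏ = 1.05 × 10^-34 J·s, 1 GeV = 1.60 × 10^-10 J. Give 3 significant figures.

Power is [E]/[T] = [E]²/ℏ.
1 GeV² → 1/ℏ × (1 GeV in J)² = 2.44 × 10^14 W.
Convert the energy scale: 3.60 × 10^-3 keV² = 3.60 × 10^-15 GeV².
Result: 3.60 × 10^-15 × 2.44 × 10^14 = 0.878 W.

0.878 W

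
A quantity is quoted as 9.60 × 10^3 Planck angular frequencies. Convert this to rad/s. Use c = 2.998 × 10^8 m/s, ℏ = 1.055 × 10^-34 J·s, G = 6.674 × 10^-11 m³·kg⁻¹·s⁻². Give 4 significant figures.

One Planck angular frequency: ω_P = √(c⁵/(ℏG)) = 1.855 × 10^43 rad/s.
9.60 × 10^3 × 1.855 × 10^43 rad/s = 1.780 × 10^47 rad/s

1.780 × 10^47 rad/s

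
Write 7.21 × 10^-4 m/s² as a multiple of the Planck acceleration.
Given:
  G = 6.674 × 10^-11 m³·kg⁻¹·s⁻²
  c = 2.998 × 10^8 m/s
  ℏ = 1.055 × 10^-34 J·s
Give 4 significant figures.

Planck acceleration: a_P = √(c⁷/(ℏG)) = 5.560 × 10^51 m/s².
7.21 × 10^-4 / 5.560 × 10^51 = 1.297 × 10^-55

1.297 × 10^-55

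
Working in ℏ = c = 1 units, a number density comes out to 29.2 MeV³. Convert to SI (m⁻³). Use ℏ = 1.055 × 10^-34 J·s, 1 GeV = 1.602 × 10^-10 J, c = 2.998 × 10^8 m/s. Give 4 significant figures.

3.794 × 10^39 m⁻³

Number density is [L]⁻³ = [E]³/(ℏc)³.
1 GeV³ → 1/(ℏc)³ × (1 GeV in J)³ = 1.299 × 10^47 m⁻³.
Convert the energy scale: 29.2 MeV³ = 2.92 × 10^-8 GeV³.
Result: 2.92 × 10^-8 × 1.299 × 10^47 = 3.794 × 10^39 m⁻³.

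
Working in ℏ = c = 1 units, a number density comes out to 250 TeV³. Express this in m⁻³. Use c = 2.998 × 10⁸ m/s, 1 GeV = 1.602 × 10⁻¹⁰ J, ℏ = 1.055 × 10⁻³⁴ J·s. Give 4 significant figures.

3.248 × 10⁵⁸ m⁻³

Number density is [L]⁻³ = [E]³/(ℏc)³.
1 GeV³ → 1/(ℏc)³ × (1 GeV in J)³ = 1.299 × 10⁴⁷ m⁻³.
Convert the energy scale: 250 TeV³ = 2.50 × 10¹¹ GeV³.
Result: 2.50 × 10¹¹ × 1.299 × 10⁴⁷ = 3.248 × 10⁵⁸ m⁻³.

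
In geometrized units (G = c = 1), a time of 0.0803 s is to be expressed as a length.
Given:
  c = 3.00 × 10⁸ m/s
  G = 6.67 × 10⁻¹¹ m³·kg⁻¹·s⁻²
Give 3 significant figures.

2.41 × 10⁷ m

Time → length via c.
0.0803 s × (c) = 2.41 × 10⁷ m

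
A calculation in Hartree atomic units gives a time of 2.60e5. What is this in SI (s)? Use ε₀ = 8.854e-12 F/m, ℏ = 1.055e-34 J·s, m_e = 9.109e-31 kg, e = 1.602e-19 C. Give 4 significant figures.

One atomic unit of time: τ_au = (4πε₀)²ℏ³/(m_e e⁴) = 2.423e-17 s.
2.60e5 × 2.423e-17 s = 6.300e-12 s

6.300e-12 s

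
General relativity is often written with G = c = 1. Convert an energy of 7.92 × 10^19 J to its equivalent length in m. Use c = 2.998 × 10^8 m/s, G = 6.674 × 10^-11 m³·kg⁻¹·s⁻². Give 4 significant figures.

6.543 × 10^-25 m

Energy → length via G/c⁴.
7.92 × 10^19 J × (G/c⁴) = 6.543 × 10^-25 m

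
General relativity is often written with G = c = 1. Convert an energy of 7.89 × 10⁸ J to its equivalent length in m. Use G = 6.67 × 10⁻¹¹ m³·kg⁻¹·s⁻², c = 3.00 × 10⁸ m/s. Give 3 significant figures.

6.50 × 10⁻³⁶ m

Energy → length via G/c⁴.
7.89 × 10⁸ J × (G/c⁴) = 6.50 × 10⁻³⁶ m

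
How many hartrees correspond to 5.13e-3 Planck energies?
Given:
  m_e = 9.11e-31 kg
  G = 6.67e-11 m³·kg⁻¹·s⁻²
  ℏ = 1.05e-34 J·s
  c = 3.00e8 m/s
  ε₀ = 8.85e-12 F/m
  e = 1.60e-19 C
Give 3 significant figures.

Planck energy: E_P = √(ℏc⁵/G) = 1.96e9 J
hartree: E_h = m_e e⁴/(4πε₀ℏ)² = 4.38e-18 J
5.13e-3 × 1.96e9 / 4.38e-18 = 2.29e24

2.29e24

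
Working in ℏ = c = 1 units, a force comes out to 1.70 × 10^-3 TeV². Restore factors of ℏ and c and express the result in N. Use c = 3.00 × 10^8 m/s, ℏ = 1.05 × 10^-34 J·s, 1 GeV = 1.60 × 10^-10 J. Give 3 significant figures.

Force is [E]/[L] = [E]²/(ℏc); restore (ℏc)⁻¹.
1 GeV² → 1/(ℏc) × (1 GeV in J)² = 8.13 × 10^5 N.
Convert the energy scale: 1.70 × 10^-3 TeV² = 1.70 × 10^3 GeV².
Result: 1.70 × 10^3 × 8.13 × 10^5 = 1.38 × 10^9 N.

1.38 × 10^9 N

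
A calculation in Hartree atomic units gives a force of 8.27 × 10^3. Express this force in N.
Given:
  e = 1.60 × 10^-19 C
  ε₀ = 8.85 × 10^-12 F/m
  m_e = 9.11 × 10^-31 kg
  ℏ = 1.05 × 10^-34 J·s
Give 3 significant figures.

One atomic unit of force: F_au = E_h/a₀ = m_e²e⁶/((4πε₀)³ℏ⁴) = 8.33 × 10^-8 N.
8.27 × 10^3 × 8.33 × 10^-8 N = 6.89 × 10^-4 N

6.89 × 10^-4 N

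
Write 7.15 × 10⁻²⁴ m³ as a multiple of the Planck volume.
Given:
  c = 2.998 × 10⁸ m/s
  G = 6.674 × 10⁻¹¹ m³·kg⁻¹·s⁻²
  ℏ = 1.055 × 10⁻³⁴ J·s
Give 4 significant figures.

Planck volume: V_P = (ℏG/c³)^(3/2) = 4.224 × 10⁻¹⁰⁵ m³.
7.15 × 10⁻²⁴ / 4.224 × 10⁻¹⁰⁵ = 1.693 × 10⁸¹

1.693 × 10⁸¹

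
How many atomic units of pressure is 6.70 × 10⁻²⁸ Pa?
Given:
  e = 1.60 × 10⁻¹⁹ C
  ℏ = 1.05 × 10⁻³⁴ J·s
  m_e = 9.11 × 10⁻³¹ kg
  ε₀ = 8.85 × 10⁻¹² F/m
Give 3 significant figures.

atomic unit of pressure: P_au = E_h/a₀³ = m_e⁴e¹⁰/((4πε₀)⁵ℏ⁸) = 3.01 × 10¹³ Pa.
6.70 × 10⁻²⁸ / 3.01 × 10¹³ = 2.22 × 10⁻⁴¹

2.22 × 10⁻⁴¹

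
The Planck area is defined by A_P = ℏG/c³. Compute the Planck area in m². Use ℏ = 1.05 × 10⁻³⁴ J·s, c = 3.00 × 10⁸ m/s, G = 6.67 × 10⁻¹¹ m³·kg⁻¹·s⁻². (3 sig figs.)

2.59 × 10⁻⁷⁰ m²

A_P = ℏG/c³
  = 7.00 × 10⁻⁴⁵ / 2.70 × 10²⁵
  = 2.59 × 10⁻⁷⁰ m²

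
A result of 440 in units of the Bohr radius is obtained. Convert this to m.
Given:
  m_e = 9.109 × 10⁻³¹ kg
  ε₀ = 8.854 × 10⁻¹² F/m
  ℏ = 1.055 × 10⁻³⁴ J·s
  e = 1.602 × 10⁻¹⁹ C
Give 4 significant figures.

One Bohr radius: a₀ = 4πε₀ℏ²/(m_e e²) = 5.297 × 10⁻¹¹ m.
440 × 5.297 × 10⁻¹¹ m = 2.331 × 10⁻⁸ m

2.331 × 10⁻⁸ m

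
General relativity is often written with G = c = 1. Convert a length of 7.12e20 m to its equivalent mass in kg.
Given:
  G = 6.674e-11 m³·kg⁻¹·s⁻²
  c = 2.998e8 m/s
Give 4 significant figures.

Length → mass via c²/G.
7.12e20 m × (c²/G) = 9.589e47 kg

9.589e47 kg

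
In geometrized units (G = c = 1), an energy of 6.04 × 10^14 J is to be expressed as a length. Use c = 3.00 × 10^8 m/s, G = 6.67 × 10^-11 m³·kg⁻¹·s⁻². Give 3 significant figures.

Energy → length via G/c⁴.
6.04 × 10^14 J × (G/c⁴) = 4.97 × 10^-30 m

4.97 × 10^-30 m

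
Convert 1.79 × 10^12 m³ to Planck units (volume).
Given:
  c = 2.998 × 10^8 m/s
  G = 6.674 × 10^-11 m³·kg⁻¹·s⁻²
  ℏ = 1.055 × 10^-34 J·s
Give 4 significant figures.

4.238 × 10^116

Planck volume: V_P = (ℏG/c³)^(3/2) = 4.224 × 10^-105 m³.
1.79 × 10^12 / 4.224 × 10^-105 = 4.238 × 10^116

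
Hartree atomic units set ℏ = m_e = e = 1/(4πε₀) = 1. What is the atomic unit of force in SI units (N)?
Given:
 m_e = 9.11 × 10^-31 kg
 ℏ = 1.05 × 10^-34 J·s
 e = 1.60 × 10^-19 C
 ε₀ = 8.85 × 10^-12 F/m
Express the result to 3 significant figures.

8.33 × 10^-8 N

From ℏ = m_e = e = 1/(4πε₀) = 1 the force scale is F_au = E_h/a₀ = m_e²e⁶/((4πε₀)³ℏ⁴).
E_h = 4.38 × 10^-18 J
a₀ = 5.26 × 10^-11 m
E_h/a₀ = 8.33 × 10^-8 N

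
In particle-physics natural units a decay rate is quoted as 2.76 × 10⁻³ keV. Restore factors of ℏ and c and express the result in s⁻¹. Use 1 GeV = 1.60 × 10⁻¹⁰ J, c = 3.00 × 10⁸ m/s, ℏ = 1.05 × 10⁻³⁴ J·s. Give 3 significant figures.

4.21 × 10¹⁵ s⁻¹

A rate is [E]/ℏ; divide by ℏ.
1 GeV → 1/ℏ × (1 GeV in J) = 1.52 × 10²⁴ s⁻¹.
Convert the energy scale: 2.76 × 10⁻³ keV = 2.76 × 10⁻⁹ GeV.
Result: 2.76 × 10⁻⁹ × 1.52 × 10²⁴ = 4.21 × 10¹⁵ s⁻¹.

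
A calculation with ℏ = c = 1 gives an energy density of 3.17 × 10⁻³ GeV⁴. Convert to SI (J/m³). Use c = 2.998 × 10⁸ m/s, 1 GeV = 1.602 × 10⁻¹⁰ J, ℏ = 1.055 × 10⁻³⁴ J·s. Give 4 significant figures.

6.599 × 10³⁴ J/m³

[E]/[L]³ = [E]⁴/(ℏc)³; restore (ℏc)⁻³.
1 GeV⁴ → 1/(ℏc)³ × (1 GeV in J)⁴ = 2.082 × 10³⁷ J/m³.
Result: 3.17 × 10⁻³ × 2.082 × 10³⁷ = 6.599 × 10³⁴ J/m³.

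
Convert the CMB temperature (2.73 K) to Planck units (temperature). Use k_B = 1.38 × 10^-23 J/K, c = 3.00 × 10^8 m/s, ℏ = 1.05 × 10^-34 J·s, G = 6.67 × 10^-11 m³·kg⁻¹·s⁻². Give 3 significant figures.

Planck temperature: T_P = √(ℏc⁵/G) / k_B = 1.42 × 10^32 K.
2.73 / 1.42 × 10^32 = 1.93 × 10^-32

1.93 × 10^-32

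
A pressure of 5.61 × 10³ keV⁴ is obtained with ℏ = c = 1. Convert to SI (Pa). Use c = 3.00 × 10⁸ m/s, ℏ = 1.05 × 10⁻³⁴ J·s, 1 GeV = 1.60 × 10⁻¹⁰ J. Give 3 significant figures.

Pressure is [E]/[L]³ = [E]⁴/(ℏc)³.
1 GeV⁴ → 1/(ℏc)³ × (1 GeV in J)⁴ = 2.10 × 10³⁷ Pa.
Convert the energy scale: 5.61 × 10³ keV⁴ = 5.61 × 10⁻²¹ GeV⁴.
Result: 5.61 × 10⁻²¹ × 2.10 × 10³⁷ = 1.18 × 10¹⁷ Pa.

1.18 × 10¹⁷ Pa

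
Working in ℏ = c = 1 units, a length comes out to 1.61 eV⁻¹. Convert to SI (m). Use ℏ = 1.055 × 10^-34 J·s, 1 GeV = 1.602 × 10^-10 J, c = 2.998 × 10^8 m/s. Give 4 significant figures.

3.179 × 10^-7 m

A length is [E]⁻¹ in ℏ=c=1; restore one factor of ℏc.
1 GeV⁻¹ → ℏc × (1 GeV in J)⁻¹ = 1.974 × 10^-16 m.
Convert the energy scale: 1.61 eV⁻¹ = 1.61 × 10^9 GeV⁻¹.
Result: 1.61 × 10^9 × 1.974 × 10^-16 = 3.179 × 10^-7 m.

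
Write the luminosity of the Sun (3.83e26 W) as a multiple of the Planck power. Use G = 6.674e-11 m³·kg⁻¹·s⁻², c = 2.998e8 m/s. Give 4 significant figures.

1.055e-26

Planck power: P_P = c⁵/G = 3.629e52 W.
3.83e26 / 3.629e52 = 1.055e-26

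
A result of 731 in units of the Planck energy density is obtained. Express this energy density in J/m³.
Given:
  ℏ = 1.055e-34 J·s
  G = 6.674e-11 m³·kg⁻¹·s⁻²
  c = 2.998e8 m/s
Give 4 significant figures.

One Planck energy density: u_P = c⁷/(ℏG²) = 4.632e113 J/m³.
731 × 4.632e113 J/m³ = 3.386e116 J/m³

3.386e116 J/m³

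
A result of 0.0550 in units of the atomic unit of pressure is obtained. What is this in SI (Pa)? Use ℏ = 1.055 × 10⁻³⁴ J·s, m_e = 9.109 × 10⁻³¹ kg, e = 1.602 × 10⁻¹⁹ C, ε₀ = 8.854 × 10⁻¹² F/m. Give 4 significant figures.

1.611 × 10¹² Pa

One atomic unit of pressure: P_au = E_h/a₀³ = m_e⁴e¹⁰/((4πε₀)⁵ℏ⁸) = 2.929 × 10¹³ Pa.
0.0550 × 2.929 × 10¹³ Pa = 1.611 × 10¹² Pa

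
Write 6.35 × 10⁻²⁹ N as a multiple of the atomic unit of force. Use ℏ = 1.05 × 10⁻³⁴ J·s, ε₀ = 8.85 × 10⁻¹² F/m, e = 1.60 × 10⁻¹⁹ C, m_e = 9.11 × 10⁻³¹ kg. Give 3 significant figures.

7.62 × 10⁻²²

atomic unit of force: F_au = E_h/a₀ = m_e²e⁶/((4πε₀)³ℏ⁴) = 8.33 × 10⁻⁸ N.
6.35 × 10⁻²⁹ / 8.33 × 10⁻⁸ = 7.62 × 10⁻²²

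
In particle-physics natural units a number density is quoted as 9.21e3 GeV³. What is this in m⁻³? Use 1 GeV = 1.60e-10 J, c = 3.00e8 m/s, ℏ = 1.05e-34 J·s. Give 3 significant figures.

1.21e51 m⁻³

Number density is [L]⁻³ = [E]³/(ℏc)³.
1 GeV³ → 1/(ℏc)³ × (1 GeV in J)³ = 1.31e47 m⁻³.
Result: 9.21e3 × 1.31e47 = 1.21e51 m⁻³.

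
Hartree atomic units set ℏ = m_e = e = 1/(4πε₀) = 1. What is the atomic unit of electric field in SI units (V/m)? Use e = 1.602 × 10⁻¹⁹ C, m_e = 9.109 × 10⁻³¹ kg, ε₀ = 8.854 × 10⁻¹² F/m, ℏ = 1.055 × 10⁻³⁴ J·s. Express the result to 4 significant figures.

The unique combination of the constants set to 1 with dimensions of electric field is E_au = E_h/(e a₀) = m_e²e⁵/((4πε₀)³ℏ⁴).
E_h = 4.354 × 10⁻¹⁸ J
a₀ = 5.297 × 10⁻¹¹ m
E_h/(e·a₀) = 5.131 × 10¹¹ V/m

5.131 × 10¹¹ V/m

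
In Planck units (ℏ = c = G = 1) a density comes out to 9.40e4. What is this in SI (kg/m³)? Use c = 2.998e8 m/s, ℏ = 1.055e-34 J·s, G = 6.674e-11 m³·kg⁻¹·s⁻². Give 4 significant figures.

4.845e101 kg/m³

One Planck density: ρ_P = c⁵/(ℏG²) = 5.154e96 kg/m³.
9.40e4 × 5.154e96 kg/m³ = 4.845e101 kg/m³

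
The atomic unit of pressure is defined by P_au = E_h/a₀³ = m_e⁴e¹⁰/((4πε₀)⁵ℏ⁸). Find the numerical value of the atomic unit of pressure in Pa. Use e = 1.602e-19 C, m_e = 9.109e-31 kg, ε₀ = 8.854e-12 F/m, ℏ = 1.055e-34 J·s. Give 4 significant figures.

2.929e13 Pa

P_au = E_h/a₀³ = m_e⁴e¹⁰/((4πε₀)⁵ℏ⁸)
E_h = 4.354e-18 J
a₀ = 5.297e-11 m
E_h/a₀³ = 2.929e13 Pa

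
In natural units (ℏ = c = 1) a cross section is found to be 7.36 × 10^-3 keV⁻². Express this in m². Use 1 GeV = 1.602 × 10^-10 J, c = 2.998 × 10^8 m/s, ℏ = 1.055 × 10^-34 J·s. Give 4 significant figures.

2.869 × 10^-22 m²

Area is [L]² = [E]⁻²·(ℏc)²; restore (ℏc)².
1 GeV⁻² → (ℏc)² × (1 GeV in J)⁻² = 3.898 × 10^-32 m².
Convert the energy scale: 7.36 × 10^-3 keV⁻² = 7.36 × 10^9 GeV⁻².
Result: 7.36 × 10^9 × 3.898 × 10^-32 = 2.869 × 10^-22 m².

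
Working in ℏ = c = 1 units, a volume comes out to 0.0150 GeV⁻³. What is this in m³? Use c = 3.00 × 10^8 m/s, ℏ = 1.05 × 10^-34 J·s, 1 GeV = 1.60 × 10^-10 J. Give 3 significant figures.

Volume is [L]³ = [E]⁻³·(ℏc)³.
1 GeV⁻³ → (ℏc)³ × (1 GeV in J)⁻³ = 7.63 × 10^-48 m³.
Result: 0.0150 × 7.63 × 10^-48 = 1.14 × 10^-49 m³.

1.14 × 10^-49 m³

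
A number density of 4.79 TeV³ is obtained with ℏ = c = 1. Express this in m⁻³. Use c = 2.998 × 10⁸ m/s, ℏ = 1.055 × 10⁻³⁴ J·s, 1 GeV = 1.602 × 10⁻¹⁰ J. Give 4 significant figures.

6.224 × 10⁵⁶ m⁻³

Number density is [L]⁻³ = [E]³/(ℏc)³.
1 GeV³ → 1/(ℏc)³ × (1 GeV in J)³ = 1.299 × 10⁴⁷ m⁻³.
Convert the energy scale: 4.79 TeV³ = 4.79 × 10⁹ GeV³.
Result: 4.79 × 10⁹ × 1.299 × 10⁴⁷ = 6.224 × 10⁵⁶ m⁻³.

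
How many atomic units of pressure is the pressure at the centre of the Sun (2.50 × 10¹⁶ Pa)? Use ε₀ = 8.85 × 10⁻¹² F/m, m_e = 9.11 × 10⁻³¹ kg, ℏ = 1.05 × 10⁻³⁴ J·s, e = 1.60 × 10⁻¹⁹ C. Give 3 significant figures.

atomic unit of pressure: P_au = E_h/a₀³ = m_e⁴e¹⁰/((4πε₀)⁵ℏ⁸) = 3.01 × 10¹³ Pa.
2.50 × 10¹⁶ / 3.01 × 10¹³ = 830

830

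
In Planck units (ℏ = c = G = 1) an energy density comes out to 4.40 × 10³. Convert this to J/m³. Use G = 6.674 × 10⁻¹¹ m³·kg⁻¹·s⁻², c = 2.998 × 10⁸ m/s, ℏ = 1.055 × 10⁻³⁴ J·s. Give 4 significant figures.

One Planck energy density: u_P = c⁷/(ℏG²) = 4.632 × 10¹¹³ J/m³.
4.40 × 10³ × 4.632 × 10¹¹³ J/m³ = 2.038 × 10¹¹⁷ J/m³

2.038 × 10¹¹⁷ J/m³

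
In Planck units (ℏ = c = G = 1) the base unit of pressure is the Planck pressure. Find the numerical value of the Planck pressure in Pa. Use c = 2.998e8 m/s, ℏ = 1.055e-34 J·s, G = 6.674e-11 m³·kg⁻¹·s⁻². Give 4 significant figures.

p_P = c⁷/(ℏG²)
  = 2.177e59 / 4.699e-55
  = 4.632e113 Pa

4.632e113 Pa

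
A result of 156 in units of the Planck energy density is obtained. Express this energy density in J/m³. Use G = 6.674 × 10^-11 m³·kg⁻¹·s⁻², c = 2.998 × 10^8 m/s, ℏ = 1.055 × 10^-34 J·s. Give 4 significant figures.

7.226 × 10^115 J/m³

One Planck energy density: u_P = c⁷/(ℏG²) = 4.632 × 10^113 J/m³.
156 × 4.632 × 10^113 J/m³ = 7.226 × 10^115 J/m³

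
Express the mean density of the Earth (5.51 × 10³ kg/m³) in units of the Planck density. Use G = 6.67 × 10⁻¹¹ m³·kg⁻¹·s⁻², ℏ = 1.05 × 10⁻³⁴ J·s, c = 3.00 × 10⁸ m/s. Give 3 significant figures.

Planck density: ρ_P = c⁵/(ℏG²) = 5.20 × 10⁹⁶ kg/m³.
5.51 × 10³ / 5.20 × 10⁹⁶ = 1.06 × 10⁻⁹³

1.06 × 10⁻⁹³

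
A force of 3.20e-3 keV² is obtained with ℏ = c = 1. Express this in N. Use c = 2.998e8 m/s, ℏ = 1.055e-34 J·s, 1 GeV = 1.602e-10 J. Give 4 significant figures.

2.597e-9 N

Force is [E]/[L] = [E]²/(ℏc); restore (ℏc)⁻¹.
1 GeV² → 1/(ℏc) × (1 GeV in J)² = 8.114e5 N.
Convert the energy scale: 3.20e-3 keV² = 3.20e-15 GeV².
Result: 3.20e-15 × 8.114e5 = 2.597e-9 N.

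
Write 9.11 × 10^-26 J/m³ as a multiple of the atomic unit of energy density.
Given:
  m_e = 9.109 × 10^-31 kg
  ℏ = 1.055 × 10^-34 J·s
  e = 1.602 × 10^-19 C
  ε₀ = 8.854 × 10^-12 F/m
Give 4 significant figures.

atomic unit of energy density: u_au = E_h/a₀³ = m_e⁴e¹⁰/((4πε₀)⁵ℏ⁸) = 2.929 × 10^13 J/m³.
9.11 × 10^-26 / 2.929 × 10^13 = 3.110 × 10^-39

3.110 × 10^-39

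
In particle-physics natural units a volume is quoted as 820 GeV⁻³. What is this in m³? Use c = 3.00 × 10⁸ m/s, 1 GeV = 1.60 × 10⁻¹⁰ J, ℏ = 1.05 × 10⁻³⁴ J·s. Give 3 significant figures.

Volume is [L]³ = [E]⁻³·(ℏc)³.
1 GeV⁻³ → (ℏc)³ × (1 GeV in J)⁻³ = 7.63 × 10⁻⁴⁸ m³.
Result: 820 × 7.63 × 10⁻⁴⁸ = 6.26 × 10⁻⁴⁵ m³.

6.26 × 10⁻⁴⁵ m³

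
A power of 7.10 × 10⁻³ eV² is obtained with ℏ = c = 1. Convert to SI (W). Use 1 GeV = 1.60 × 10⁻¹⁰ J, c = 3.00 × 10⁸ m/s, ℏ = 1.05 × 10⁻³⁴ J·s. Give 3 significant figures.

1.73 × 10⁻⁶ W

Power is [E]/[T] = [E]²/ℏ.
1 GeV² → 1/ℏ × (1 GeV in J)² = 2.44 × 10¹⁴ W.
Convert the energy scale: 7.10 × 10⁻³ eV² = 7.10 × 10⁻²¹ GeV².
Result: 7.10 × 10⁻²¹ × 2.44 × 10¹⁴ = 1.73 × 10⁻⁶ W.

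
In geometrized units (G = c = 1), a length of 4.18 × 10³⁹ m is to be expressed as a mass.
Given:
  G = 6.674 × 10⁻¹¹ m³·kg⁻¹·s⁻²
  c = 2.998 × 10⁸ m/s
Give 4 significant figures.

5.629 × 10⁶⁶ kg

Length → mass via c²/G.
4.18 × 10³⁹ m × (c²/G) = 5.629 × 10⁶⁶ kg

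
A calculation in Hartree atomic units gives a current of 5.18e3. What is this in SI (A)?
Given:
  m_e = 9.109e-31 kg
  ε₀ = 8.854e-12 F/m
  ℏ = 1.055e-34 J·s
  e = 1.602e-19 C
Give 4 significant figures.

34.25 A

One atomic unit of electric current: I_au = e E_h/ℏ = m_e e⁵/((4πε₀)²ℏ³) = 6.612e-3 A.
5.18e3 × 6.612e-3 A = 34.25 A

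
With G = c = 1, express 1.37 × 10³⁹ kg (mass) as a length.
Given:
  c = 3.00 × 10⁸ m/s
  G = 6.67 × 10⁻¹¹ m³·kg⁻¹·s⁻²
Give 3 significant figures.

In G = c = 1 units mass has dimensions of length; the conversion factor is G/c².
1.37 × 10³⁹ kg × (G/c²) = 1.02 × 10¹² m

1.02 × 10¹² m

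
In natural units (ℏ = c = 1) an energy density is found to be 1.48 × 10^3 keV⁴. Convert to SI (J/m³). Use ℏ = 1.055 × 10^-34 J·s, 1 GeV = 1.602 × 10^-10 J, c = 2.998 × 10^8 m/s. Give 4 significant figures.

3.081 × 10^16 J/m³

[E]/[L]³ = [E]⁴/(ℏc)³; restore (ℏc)⁻³.
1 GeV⁴ → 1/(ℏc)³ × (1 GeV in J)⁴ = 2.082 × 10^37 J/m³.
Convert the energy scale: 1.48 × 10^3 keV⁴ = 1.48 × 10^-21 GeV⁴.
Result: 1.48 × 10^-21 × 2.082 × 10^37 = 3.081 × 10^16 J/m³.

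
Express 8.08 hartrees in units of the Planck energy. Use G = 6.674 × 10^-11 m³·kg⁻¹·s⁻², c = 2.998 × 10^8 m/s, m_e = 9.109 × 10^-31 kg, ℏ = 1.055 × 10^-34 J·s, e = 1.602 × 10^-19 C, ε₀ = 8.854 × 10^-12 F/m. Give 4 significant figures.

1.798 × 10^-26

hartree: E_h = m_e e⁴/(4πε₀ℏ)² = 4.354 × 10^-18 J
Planck energy: E_P = √(ℏc⁵/G) = 1.957 × 10^9 J
8.08 × 4.354 × 10^-18 / 1.957 × 10^9 = 1.798 × 10^-26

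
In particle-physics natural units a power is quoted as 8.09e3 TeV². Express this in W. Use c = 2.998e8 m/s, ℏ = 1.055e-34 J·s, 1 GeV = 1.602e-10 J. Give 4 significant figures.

Power is [E]/[T] = [E]²/ℏ.
1 GeV² → 1/ℏ × (1 GeV in J)² = 2.433e14 W.
Convert the energy scale: 8.09e3 TeV² = 8.09e9 GeV².
Result: 8.09e9 × 2.433e14 = 1.968e24 W.

1.968e24 W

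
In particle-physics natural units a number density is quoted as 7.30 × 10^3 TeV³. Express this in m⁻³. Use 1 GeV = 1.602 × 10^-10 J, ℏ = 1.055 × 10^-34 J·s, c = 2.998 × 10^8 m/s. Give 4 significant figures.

Number density is [L]⁻³ = [E]³/(ℏc)³.
1 GeV³ → 1/(ℏc)³ × (1 GeV in J)³ = 1.299 × 10^47 m⁻³.
Convert the energy scale: 7.30 × 10^3 TeV³ = 7.30 × 10^12 GeV³.
Result: 7.30 × 10^12 × 1.299 × 10^47 = 9.485 × 10^59 m⁻³.

9.485 × 10^59 m⁻³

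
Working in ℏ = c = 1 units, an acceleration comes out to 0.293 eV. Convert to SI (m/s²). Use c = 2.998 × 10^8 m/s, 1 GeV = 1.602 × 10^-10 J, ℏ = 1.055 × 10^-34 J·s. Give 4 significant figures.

1.334 × 10^23 m/s²

Acceleration is [L]/[T]² = c·[E]/ℏ.
1 GeV → c/ℏ × (1 GeV in J) = 4.552 × 10^32 m/s².
Convert the energy scale: 0.293 eV = 2.93 × 10^-10 GeV.
Result: 2.93 × 10^-10 × 4.552 × 10^32 = 1.334 × 10^23 m/s².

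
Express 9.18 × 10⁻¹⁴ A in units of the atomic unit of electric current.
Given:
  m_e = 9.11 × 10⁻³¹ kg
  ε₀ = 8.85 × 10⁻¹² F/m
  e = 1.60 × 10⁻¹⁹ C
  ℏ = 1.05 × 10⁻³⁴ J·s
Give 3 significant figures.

1.38 × 10⁻¹¹

atomic unit of electric current: I_au = e E_h/ℏ = m_e e⁵/((4πε₀)²ℏ³) = 6.67 × 10⁻³ A.
9.18 × 10⁻¹⁴ / 6.67 × 10⁻³ = 1.38 × 10⁻¹¹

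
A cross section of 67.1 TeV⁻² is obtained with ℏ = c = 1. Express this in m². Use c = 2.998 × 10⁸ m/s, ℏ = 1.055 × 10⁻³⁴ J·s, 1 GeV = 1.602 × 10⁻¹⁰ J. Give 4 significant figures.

2.616 × 10⁻³⁶ m²

Area is [L]² = [E]⁻²·(ℏc)²; restore (ℏc)².
1 GeV⁻² → (ℏc)² × (1 GeV in J)⁻² = 3.898 × 10⁻³² m².
Convert the energy scale: 67.1 TeV⁻² = 6.71 × 10⁻⁵ GeV⁻².
Result: 6.71 × 10⁻⁵ × 3.898 × 10⁻³² = 2.616 × 10⁻³⁶ m².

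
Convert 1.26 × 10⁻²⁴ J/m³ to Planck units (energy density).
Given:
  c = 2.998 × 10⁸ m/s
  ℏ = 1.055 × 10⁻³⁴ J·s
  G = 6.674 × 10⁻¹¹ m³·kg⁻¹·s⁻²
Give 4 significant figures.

Planck energy density: u_P = c⁷/(ℏG²) = 4.632 × 10¹¹³ J/m³.
1.26 × 10⁻²⁴ / 4.632 × 10¹¹³ = 2.720 × 10⁻¹³⁸

2.720 × 10⁻¹³⁸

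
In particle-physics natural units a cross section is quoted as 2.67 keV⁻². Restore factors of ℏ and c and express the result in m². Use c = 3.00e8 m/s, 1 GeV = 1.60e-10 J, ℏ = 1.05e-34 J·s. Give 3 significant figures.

Area is [L]² = [E]⁻²·(ℏc)²; restore (ℏc)².
1 GeV⁻² → (ℏc)² × (1 GeV in J)⁻² = 3.88e-32 m².
Convert the energy scale: 2.67 keV⁻² = 2.67e12 GeV⁻².
Result: 2.67e12 × 3.88e-32 = 1.03e-19 m².

1.03e-19 m²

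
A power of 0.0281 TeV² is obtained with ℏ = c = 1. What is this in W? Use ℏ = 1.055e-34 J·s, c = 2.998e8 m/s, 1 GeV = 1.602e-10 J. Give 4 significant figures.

Power is [E]/[T] = [E]²/ℏ.
1 GeV² → 1/ℏ × (1 GeV in J)² = 2.433e14 W.
Convert the energy scale: 0.0281 TeV² = 2.81e4 GeV².
Result: 2.81e4 × 2.433e14 = 6.836e18 W.

6.836e18 W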